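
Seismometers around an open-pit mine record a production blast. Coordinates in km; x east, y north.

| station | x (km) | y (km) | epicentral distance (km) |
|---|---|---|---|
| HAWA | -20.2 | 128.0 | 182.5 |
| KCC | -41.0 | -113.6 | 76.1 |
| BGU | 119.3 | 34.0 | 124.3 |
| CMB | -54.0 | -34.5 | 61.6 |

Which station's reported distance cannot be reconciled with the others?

Solve using three stations at a time. Using HAWA, KCC, CMB (subtract circle equations pairwise → linear system) gives (x, y) ≈ (5.0, -52.8).
Distances from that point to each station vs reported:
  HAWA: calculated 182.5 vs reported 182.5 → residual 0.0 km
  KCC: calculated 76.2 vs reported 76.1 → residual 0.1 km
  BGU: calculated 143.6 vs reported 124.3 → residual 19.3 km
  CMB: calculated 61.7 vs reported 61.6 → residual 0.1 km
HAWA, KCC, CMB are mutually consistent (residuals ≈ 0); BGU is off by 19.3 km.

BGU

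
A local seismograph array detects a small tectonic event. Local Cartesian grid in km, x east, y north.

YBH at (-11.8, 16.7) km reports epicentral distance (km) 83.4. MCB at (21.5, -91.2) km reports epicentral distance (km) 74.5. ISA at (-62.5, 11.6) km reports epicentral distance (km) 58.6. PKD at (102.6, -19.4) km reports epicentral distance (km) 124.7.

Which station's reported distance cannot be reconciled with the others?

Solve using three stations at a time. Using MCB, ISA, PKD (subtract circle equations pairwise → linear system) gives (x, y) ≈ (-21.6, -30.4).
Distances from that point to each station vs reported:
  YBH: calculated 48.1 vs reported 83.4 → residual 35.3 km
  MCB: calculated 74.5 vs reported 74.5 → residual 0.0 km
  ISA: calculated 58.6 vs reported 58.6 → residual 0.0 km
  PKD: calculated 124.7 vs reported 124.7 → residual 0.0 km
MCB, ISA, PKD are mutually consistent (residuals ≈ 0); YBH is off by 35.3 km.

YBH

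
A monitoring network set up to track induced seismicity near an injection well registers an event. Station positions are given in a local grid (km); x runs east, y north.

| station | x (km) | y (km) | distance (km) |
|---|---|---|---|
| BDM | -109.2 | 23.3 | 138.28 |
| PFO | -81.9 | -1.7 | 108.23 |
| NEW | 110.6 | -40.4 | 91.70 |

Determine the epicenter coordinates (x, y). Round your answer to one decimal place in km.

(26.3, -4.3)

Circle about each station: (x + 109.2)² + (y − 23.3)² = 138.28²; (x + 81.9)² + (y + 1.7)² = 108.23²; (x − 110.6)² + (y + 40.4)² = 91.70².
Subtracting the BDM equation from the PFO and NEW equations removes the quadratic terms:
54.6 x − 50.0 y = 1650.60
439.6 x − 127.4 y = 12109.46
Solving the 2×2 system: x ≈ 26.3, y ≈ -4.3 km.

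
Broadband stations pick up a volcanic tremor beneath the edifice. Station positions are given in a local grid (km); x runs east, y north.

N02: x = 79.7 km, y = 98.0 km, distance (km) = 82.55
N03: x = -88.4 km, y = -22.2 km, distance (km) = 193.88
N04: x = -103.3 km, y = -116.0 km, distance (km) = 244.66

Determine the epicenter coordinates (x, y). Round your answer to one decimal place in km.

Circle about each station: (x − 79.7)² + (y − 98.0)² = 82.55²; (x + 88.4)² + (y + 22.2)² = 193.88²; (x + 103.3)² + (y + 116.0)² = 244.66².
Subtracting the N02 equation from the N03 and N04 equations removes the quadratic terms:
-336.2 x − 240.4 y = -38423.64
-366.0 x − 428.0 y = -44873.21
Solving the 2×2 system: x ≈ 101.2, y ≈ 18.3 km.
Check against N02 (with the unrounded x, y): √((x − 79.7)²+(y − 98.0)²) = 82.55 ≈ 82.55 km. ✓

x ≈ 101.2 km, y ≈ 18.3 km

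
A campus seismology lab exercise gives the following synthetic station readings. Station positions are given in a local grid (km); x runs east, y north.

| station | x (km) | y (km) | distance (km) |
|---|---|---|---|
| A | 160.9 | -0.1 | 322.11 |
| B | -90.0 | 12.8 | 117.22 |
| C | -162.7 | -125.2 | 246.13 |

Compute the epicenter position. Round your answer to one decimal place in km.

Circle about each station: (x − 160.9)² + (y + 0.1)² = 322.11²; (x + 90.0)² + (y − 12.8)² = 117.22²; (x + 162.7)² + (y + 125.2)² = 246.13².
Subtracting the A equation from the B and C equations removes the quadratic terms:
-501.8 x + 25.8 y = 72389.34
-647.2 x − 250.2 y = 59432.39
Solving the 2×2 system: x ≈ -138.1, y ≈ 119.7 km.

x ≈ -138.1 km, y ≈ 119.7 km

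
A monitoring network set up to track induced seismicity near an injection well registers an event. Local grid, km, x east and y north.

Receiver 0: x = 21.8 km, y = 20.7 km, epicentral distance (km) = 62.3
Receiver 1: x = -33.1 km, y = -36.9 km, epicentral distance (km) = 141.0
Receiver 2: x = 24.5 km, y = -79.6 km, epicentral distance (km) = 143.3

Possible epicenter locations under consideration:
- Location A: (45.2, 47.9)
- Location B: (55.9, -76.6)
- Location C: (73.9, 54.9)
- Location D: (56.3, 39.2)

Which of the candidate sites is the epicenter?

For each candidate, compare |candidate − station| to the reported distance:
Location A: residuals Receiver 0 26.4, Receiver 1 25.6, Receiver 2 14.1 → max 26.4 km
Location B: residuals Receiver 0 40.8, Receiver 1 43.5, Receiver 2 111.8 → max 111.8 km
Location C: residuals Receiver 0 0.0, Receiver 1 0.0, Receiver 2 0.0 → max 0.0 km
Location D: residuals Receiver 0 23.2, Receiver 1 23.6, Receiver 2 20.3 → max 23.6 km
Only Location C has all residuals ≈ 0.

Location C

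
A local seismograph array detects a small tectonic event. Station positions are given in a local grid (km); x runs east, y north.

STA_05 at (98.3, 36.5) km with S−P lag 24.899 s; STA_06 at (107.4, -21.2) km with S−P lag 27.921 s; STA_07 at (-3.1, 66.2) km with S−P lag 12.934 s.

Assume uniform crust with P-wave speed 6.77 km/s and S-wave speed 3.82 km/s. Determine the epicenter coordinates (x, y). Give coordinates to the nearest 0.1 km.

x ≈ -115.7 km, y ≈ 79.5 km

Distance from S−P lag: d = Δt · v_P v_S / (v_P − v_S) = Δt · (6.77·3.82)/(6.77−3.82) ≈ 8.7666·Δt.
So d_STA_05 = 218.28, d_STA_06 = 244.77, d_STA_07 = 113.39 km.
Circle about each station: (x − 98.3)² + (y − 36.5)² = 218.28²; (x − 107.4)² + (y + 21.2)² = 244.77²; (x + 3.1)² + (y − 66.2)² = 113.39².
Subtracting the STA_05 equation from the STA_06 and STA_07 equations removes the quadratic terms:
18.2 x − 115.4 y = -11277.13
-202.8 x + 59.4 y = 28185.78
Solving the 2×2 system: x ≈ -115.7, y ≈ 79.5 km.
Check against STA_05 (with the unrounded x, y): √((x − 98.3)²+(y − 36.5)²) = 218.28 ≈ 218.28 km. ✓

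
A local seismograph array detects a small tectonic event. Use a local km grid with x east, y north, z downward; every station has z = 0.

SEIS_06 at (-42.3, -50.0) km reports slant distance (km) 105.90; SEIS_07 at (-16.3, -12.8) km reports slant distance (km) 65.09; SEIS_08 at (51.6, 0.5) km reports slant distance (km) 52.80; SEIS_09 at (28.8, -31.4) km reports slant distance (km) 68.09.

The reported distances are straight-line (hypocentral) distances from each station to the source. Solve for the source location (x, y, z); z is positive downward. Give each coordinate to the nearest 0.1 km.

x ≈ 21.9 km, y ≈ 26.6 km, depth ≈ 35.0 km

Each station gives a sphere (x−x_i)² + (y−y_i)² + z² = d_i² (stations at z=0).
Subtracting the SEIS_06 sphere from SEIS_07 and SEIS_08: z² cancels, leaving linear equations in x and y:
52.0 x + 74.4 y = 3118.34
187.8 x + 101.0 y = 6800.49
Solving: x ≈ 21.903, y ≈ 26.604 km (keep extra digits for the depth step; rounded: 21.9, 26.6).
Then from the SEIS_06 sphere: z² = 105.90² − (x + 42.3)² − (y + 50.0)² with x = 21.903, y = 26.604, so z ≈ 34.994 ≈ 35.0 km.
Check against SEIS_09 (with the unrounded solution): distance 68.09 ≈ 68.09 km. ✓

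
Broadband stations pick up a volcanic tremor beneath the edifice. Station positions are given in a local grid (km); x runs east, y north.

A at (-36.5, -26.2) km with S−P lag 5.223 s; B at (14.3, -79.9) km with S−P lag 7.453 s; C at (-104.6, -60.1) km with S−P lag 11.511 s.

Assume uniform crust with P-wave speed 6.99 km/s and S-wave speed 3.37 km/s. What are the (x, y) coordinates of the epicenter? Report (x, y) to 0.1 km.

Distance from S−P lag: d = Δt · v_P v_S / (v_P − v_S) = Δt · (6.99·3.37)/(6.99−3.37) ≈ 6.5073·Δt.
So d_A = 33.99, d_B = 48.50, d_C = 74.91 km.
Circle about each station: (x + 36.5)² + (y + 26.2)² = 33.99²; (x − 14.3)² + (y + 79.9)² = 48.50²; (x + 104.6)² + (y + 60.1)² = 74.91².
Subtracting the A equation from the B and C equations removes the quadratic terms:
101.6 x − 107.4 y = 3372.88
-136.2 x − 67.8 y = 8078.29
Solving the 2×2 system: x ≈ -29.7, y ≈ -59.5 km.

-29.7 km east, -59.5 km north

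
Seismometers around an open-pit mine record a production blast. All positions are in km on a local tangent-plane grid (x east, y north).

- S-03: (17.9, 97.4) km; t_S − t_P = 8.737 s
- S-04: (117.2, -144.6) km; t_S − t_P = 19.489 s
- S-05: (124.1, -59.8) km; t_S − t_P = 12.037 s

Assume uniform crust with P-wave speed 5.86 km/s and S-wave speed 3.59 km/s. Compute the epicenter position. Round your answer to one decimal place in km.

Distance from S−P lag: d = Δt · v_P v_S / (v_P − v_S) = Δt · (5.86·3.59)/(5.86−3.59) ≈ 9.2676·Δt.
So d_S-03 = 80.97, d_S-04 = 180.62, d_S-05 = 111.55 km.
Circle about each station: (x − 17.9)² + (y − 97.4)² = 80.97²; (x − 117.2)² + (y + 144.6)² = 180.62²; (x − 124.1)² + (y + 59.8)² = 111.55².
Subtracting pairs of circle equations eliminates x²+y² and gives linear equations (the radical axes):
198.6 x − 484.0 y = -1229.61
212.4 x − 314.4 y = 3282.42
Solving the 2×2 system: x ≈ 48.9, y ≈ 22.6 km.

x ≈ 48.9 km, y ≈ 22.6 km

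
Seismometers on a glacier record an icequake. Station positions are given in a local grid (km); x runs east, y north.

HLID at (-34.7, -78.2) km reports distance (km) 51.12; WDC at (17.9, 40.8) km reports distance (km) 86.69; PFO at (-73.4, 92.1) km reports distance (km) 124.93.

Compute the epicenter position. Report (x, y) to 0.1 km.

-36.0 km east, -27.1 km north

Circle about each station: (x + 34.7)² + (y + 78.2)² = 51.12²; (x − 17.9)² + (y − 40.8)² = 86.69²; (x + 73.4)² + (y − 92.1)² = 124.93².
Subtracting the HLID equation from the WDC and PFO equations removes the quadratic terms:
105.2 x + 238.0 y = -10236.18
-77.4 x + 340.6 y = -6443.61
Solving the 2×2 system: x ≈ -36.0, y ≈ -27.1 km.
Check against HLID (with the unrounded x, y): √((x + 34.7)²+(y + 78.2)²) = 51.12 ≈ 51.12 km. ✓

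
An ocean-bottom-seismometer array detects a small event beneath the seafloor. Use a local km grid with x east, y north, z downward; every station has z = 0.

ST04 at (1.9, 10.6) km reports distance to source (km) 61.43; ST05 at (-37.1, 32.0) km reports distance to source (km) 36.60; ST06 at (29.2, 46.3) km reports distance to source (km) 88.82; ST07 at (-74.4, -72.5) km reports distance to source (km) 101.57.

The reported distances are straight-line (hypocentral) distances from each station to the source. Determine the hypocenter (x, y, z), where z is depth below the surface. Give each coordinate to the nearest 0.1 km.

Each station gives a sphere (x−x_i)² + (y−y_i)² + z² = d_i² (stations at z=0).
Subtracting the ST04 sphere from ST05 and ST06: z² cancels, leaving linear equations in x and y:
-78.0 x + 42.8 y = 4718.52
54.6 x + 71.4 y = -1234.99
Solving: x ≈ -49.299, y ≈ 20.402 km (keep extra digits for the depth step; rounded: -49.3, 20.4).
Then from the ST04 sphere: z² = 61.43² − (x − 1.9)² − (y − 10.6)² with x = -49.299, y = 20.402, so z ≈ 32.500 ≈ 32.5 km.

x ≈ -49.3 km, y ≈ 20.4 km, depth ≈ 32.5 km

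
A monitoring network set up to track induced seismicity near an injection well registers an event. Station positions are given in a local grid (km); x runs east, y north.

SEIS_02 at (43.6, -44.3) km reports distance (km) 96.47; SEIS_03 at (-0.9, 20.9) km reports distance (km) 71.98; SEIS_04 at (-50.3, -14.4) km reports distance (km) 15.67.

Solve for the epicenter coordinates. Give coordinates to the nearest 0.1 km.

x ≈ -51.8 km, y ≈ -30.0 km

Circle about each station: (x − 43.6)² + (y + 44.3)² = 96.47²; (x + 0.9)² + (y − 20.9)² = 71.98²; (x + 50.3)² + (y + 14.4)² = 15.67².
Subtracting pairs of circle equations eliminates x²+y² and gives linear equations (the radical axes):
-89.0 x + 130.4 y = 699.51
-187.8 x + 59.8 y = 7934.91
Solving the 2×2 system: x ≈ -51.8, y ≈ -30.0 km.
Check against SEIS_02 (with the unrounded x, y): √((x − 43.6)²+(y + 44.3)²) = 96.47 ≈ 96.47 km. ✓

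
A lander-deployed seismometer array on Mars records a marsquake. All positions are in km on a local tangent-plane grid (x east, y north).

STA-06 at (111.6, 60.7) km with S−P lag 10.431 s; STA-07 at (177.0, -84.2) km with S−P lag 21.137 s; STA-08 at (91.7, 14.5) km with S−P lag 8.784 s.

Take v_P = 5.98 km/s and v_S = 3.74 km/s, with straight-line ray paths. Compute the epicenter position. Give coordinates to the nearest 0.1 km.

(8.9, 43.4)

Distance from S−P lag: d = Δt · v_P v_S / (v_P − v_S) = Δt · (5.98·3.74)/(5.98−3.74) ≈ 9.9845·Δt.
So d_STA-06 = 104.15, d_STA-07 = 211.04, d_STA-08 = 87.70 km.
Circle about each station: (x − 111.6)² + (y − 60.7)² = 104.15²; (x − 177.0)² + (y + 84.2)² = 211.04²; (x − 91.7)² + (y − 14.5)² = 87.70².
Subtracting the STA-06 equation from the STA-07 and STA-08 equations removes the quadratic terms:
130.8 x − 289.8 y = -11411.07
-39.8 x − 92.4 y = -4363.98
Solving the 2×2 system: x ≈ 8.9, y ≈ 43.4 km.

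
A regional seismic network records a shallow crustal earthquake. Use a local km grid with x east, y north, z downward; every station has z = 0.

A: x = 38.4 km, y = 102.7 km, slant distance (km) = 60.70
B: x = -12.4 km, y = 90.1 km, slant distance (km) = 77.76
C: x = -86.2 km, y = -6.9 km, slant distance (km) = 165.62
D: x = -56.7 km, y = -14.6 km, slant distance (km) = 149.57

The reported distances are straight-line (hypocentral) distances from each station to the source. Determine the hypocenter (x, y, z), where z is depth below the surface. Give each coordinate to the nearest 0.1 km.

x ≈ 39.2 km, y ≈ 84.5 km, depth ≈ 57.9 km

Each station gives a sphere (x−x_i)² + (y−y_i)² + z² = d_i² (stations at z=0).
Subtracting the A sphere from B and C: z² cancels, leaving linear equations in x and y:
-101.6 x − 25.2 y = -6112.21
-249.2 x − 219.2 y = -28289.29
Solving: x ≈ 39.204, y ≈ 84.488 km (keep extra digits for the depth step; rounded: 39.2, 84.5).
Then from the A sphere: z² = 60.70² − (x − 38.4)² − (y − 102.7)² with x = 39.204, y = 84.488, so z ≈ 57.898 ≈ 57.9 km.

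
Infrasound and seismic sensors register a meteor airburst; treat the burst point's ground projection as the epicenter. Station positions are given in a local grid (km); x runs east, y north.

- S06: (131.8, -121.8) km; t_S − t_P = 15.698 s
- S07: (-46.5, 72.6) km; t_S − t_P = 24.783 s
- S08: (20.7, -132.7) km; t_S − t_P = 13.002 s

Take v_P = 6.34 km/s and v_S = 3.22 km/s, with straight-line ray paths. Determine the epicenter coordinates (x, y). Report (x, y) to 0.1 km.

Distance from S−P lag: d = Δt · v_P v_S / (v_P − v_S) = Δt · (6.34·3.22)/(6.34−3.22) ≈ 6.5432·Δt.
So d_S06 = 102.72, d_S07 = 162.16, d_S08 = 85.07 km.
Circle about each station: (x − 131.8)² + (y + 121.8)² = 102.72²; (x + 46.5)² + (y − 72.6)² = 162.16²; (x − 20.7)² + (y + 132.7)² = 85.07².
Subtracting pairs of circle equations eliminates x²+y² and gives linear equations (the radical axes):
-356.6 x + 388.8 y = -40517.94
-222.2 x − 21.8 y = -10854.21
Solving the 2×2 system: x ≈ 54.2, y ≈ -54.5 km.

(54.2, -54.5)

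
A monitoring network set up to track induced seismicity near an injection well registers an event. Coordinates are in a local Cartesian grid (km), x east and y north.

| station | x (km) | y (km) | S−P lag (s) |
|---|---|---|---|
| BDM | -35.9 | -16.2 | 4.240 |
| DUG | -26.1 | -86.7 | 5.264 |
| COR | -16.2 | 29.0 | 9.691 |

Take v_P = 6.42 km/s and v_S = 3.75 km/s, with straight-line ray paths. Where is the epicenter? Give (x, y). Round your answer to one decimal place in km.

x ≈ -55.2 km, y ≈ -49.2 km

Distance from S−P lag: d = Δt · v_P v_S / (v_P − v_S) = Δt · (6.42·3.75)/(6.42−3.75) ≈ 9.0169·Δt.
So d_BDM = 38.23, d_DUG = 47.46, d_COR = 87.38 km.
Circle about each station: (x + 35.9)² + (y + 16.2)² = 38.23²; (x + 26.1)² + (y + 86.7)² = 47.46²; (x + 16.2)² + (y − 29.0)² = 87.38².
Subtracting the BDM equation from the DUG and COR equations removes the quadratic terms:
19.6 x − 141.0 y = 5855.93
39.4 x + 90.4 y = -6621.54
Solving the 2×2 system: x ≈ -55.2, y ≈ -49.2 km.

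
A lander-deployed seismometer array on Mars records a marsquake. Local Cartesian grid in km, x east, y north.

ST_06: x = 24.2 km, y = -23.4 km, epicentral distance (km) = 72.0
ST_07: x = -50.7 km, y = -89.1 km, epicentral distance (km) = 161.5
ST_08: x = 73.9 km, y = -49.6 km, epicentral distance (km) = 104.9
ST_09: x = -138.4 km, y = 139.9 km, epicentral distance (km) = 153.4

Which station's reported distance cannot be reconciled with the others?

Solve using three stations at a time. Using ST_06, ST_07, ST_08 (subtract circle equations pairwise → linear system) gives (x, y) ≈ (35.0, 47.8).
Distances from that point to each station vs reported:
  ST_06: calculated 72.0 vs reported 72.0 → residual 0.0 km
  ST_07: calculated 161.5 vs reported 161.5 → residual 0.0 km
  ST_08: calculated 104.9 vs reported 104.9 → residual 0.0 km
  ST_09: calculated 196.3 vs reported 153.4 → residual 42.9 km
ST_06, ST_07, ST_08 are mutually consistent (residuals ≈ 0); ST_09 is off by 42.9 km.

ST_09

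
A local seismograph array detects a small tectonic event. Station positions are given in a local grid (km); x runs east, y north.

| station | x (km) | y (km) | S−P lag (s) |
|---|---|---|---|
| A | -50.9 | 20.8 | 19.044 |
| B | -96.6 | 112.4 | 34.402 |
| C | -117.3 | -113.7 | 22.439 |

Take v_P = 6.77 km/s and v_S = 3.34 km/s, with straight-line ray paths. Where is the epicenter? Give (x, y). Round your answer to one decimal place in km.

Distance from S−P lag: d = Δt · v_P v_S / (v_P − v_S) = Δt · (6.77·3.34)/(6.77−3.34) ≈ 6.5924·Δt.
So d_A = 125.54, d_B = 226.79, d_C = 147.93 km.
Circle about each station: (x + 50.9)² + (y − 20.8)² = 125.54²; (x + 96.6)² + (y − 112.4)² = 226.79²; (x + 117.3)² + (y + 113.7)² = 147.93².
Subtracting the A equation from the B and C equations removes the quadratic terms:
-91.4 x + 183.2 y = -16731.54
-132.8 x − 269.0 y = 17540.54
Solving the 2×2 system: x ≈ 26.3, y ≈ -78.2 km.

(26.3, -78.2)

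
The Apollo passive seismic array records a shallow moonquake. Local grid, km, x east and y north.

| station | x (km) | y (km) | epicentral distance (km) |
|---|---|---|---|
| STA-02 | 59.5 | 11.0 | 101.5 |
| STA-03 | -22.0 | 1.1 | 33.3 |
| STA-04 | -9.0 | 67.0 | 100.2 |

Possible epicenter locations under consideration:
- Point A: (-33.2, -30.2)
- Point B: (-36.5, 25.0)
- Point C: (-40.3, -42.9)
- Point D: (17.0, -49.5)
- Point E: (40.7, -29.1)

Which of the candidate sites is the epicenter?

Point A

For each candidate, compare |candidate − station| to the reported distance:
Point A: residuals STA-02 0.1, STA-03 0.1, STA-04 0.0 → max 0.1 km
Point B: residuals STA-02 4.5, STA-03 5.3, STA-04 50.0 → max 50.0 km
Point C: residuals STA-02 11.9, STA-03 14.4, STA-04 14.1 → max 14.4 km
Point D: residuals STA-02 27.6, STA-03 30.6, STA-04 19.2 → max 30.6 km
Point E: residuals STA-02 57.2, STA-03 36.3, STA-04 8.0 → max 57.2 km
Only Point A has all residuals ≈ 0.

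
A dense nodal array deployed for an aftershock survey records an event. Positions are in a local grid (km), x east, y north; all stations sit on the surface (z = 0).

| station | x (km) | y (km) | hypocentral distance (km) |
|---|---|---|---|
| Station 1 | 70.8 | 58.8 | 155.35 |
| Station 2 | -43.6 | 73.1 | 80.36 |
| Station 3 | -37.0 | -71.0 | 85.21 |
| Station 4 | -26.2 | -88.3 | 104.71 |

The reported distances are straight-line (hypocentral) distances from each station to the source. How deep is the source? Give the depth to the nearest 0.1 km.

26.0 km

Each station gives a sphere (x−x_i)² + (y−y_i)² + z² = d_i² (stations at z=0).
Subtracting the Station 1 sphere from Station 2 and Station 3: z² cancels, leaving linear equations in x and y:
-228.8 x + 28.6 y = 16450.38
-215.6 x − 259.6 y = 14812.80
Solving: x ≈ -71.598, y ≈ 2.403 km (keep extra digits for the depth step; rounded: -71.6, 2.4).
Then from the Station 1 sphere: z² = 155.35² − (x − 70.8)² − (y − 58.8)² with x = -71.598, y = 2.403, so z ≈ 25.996 ≈ 26.0 km.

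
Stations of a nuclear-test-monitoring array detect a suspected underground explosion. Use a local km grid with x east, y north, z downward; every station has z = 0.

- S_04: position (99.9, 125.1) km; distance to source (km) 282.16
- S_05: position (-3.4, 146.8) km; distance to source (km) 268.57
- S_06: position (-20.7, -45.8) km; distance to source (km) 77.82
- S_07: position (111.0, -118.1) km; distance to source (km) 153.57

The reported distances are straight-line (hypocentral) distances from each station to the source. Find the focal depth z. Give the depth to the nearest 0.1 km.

Each station gives a sphere (x−x_i)² + (y−y_i)² + z² = d_i² (stations at z=0).
Subtracting the S_04 sphere from S_05 and S_06: z² cancels, leaving linear equations in x and y:
-206.6 x + 43.4 y = 3416.20
-241.2 x − 341.8 y = 50454.42
Solving: x ≈ -41.406, y ≈ -118.395 km (keep extra digits for the depth step; rounded: -41.4, -118.4).
Then from the S_04 sphere: z² = 282.16² − (x − 99.9)² − (y − 125.1)² with x = -41.406, y = -118.395, so z ≈ 18.896 ≈ 18.9 km.

z ≈ 18.9 km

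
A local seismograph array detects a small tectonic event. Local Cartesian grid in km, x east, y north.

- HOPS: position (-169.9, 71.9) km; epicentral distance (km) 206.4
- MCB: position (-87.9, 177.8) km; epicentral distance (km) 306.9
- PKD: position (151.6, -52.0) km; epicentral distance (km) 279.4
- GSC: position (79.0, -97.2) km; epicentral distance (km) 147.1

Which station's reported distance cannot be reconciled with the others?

GSC

Solve using three stations at a time. Using HOPS, MCB, PKD (subtract circle equations pairwise → linear system) gives (x, y) ≈ (-117.3, -127.7).
Distances from that point to each station vs reported:
  HOPS: calculated 206.4 vs reported 206.4 → residual 0.0 km
  MCB: calculated 306.9 vs reported 306.9 → residual 0.0 km
  PKD: calculated 279.4 vs reported 279.4 → residual 0.0 km
  GSC: calculated 198.7 vs reported 147.1 → residual 51.6 km
HOPS, MCB, PKD are mutually consistent (residuals ≈ 0); GSC is off by 51.6 km.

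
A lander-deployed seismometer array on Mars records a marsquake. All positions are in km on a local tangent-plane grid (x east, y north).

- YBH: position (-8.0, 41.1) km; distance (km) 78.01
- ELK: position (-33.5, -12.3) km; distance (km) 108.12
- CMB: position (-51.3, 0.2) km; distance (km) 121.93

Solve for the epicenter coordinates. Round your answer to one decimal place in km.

Circle about each station: (x + 8.0)² + (y − 41.1)² = 78.01²; (x + 33.5)² + (y + 12.3)² = 108.12²; (x + 51.3)² + (y − 0.2)² = 121.93².
Subtracting pairs of circle equations eliminates x²+y² and gives linear equations (the radical axes):
-51.0 x − 106.8 y = -6084.04
-86.6 x − 81.8 y = -7902.84
Solving the 2×2 system: x ≈ 68.2, y ≈ 24.4 km.

(68.2, 24.4)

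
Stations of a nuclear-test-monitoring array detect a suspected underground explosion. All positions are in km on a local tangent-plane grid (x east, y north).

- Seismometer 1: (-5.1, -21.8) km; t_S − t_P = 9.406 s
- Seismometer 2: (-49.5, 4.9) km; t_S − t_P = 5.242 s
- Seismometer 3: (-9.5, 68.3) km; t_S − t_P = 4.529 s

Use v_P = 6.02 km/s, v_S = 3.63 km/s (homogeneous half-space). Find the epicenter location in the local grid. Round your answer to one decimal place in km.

Distance from S−P lag: d = Δt · v_P v_S / (v_P − v_S) = Δt · (6.02·3.63)/(6.02−3.63) ≈ 9.1433·Δt.
So d_Seismometer 1 = 86.00, d_Seismometer 2 = 47.93, d_Seismometer 3 = 41.41 km.
Circle about each station: (x + 5.1)² + (y + 21.8)² = 86.00²; (x + 49.5)² + (y − 4.9)² = 47.93²; (x + 9.5)² + (y − 68.3)² = 41.41².
Subtracting the Seismometer 1 equation from the Seismometer 2 and Seismometer 3 equations removes the quadratic terms:
-88.8 x + 53.4 y = 7071.73
-8.8 x + 180.2 y = 9935.10
Solving the 2×2 system: x ≈ -47.9, y ≈ 52.8 km.

-47.9 km east, 52.8 km north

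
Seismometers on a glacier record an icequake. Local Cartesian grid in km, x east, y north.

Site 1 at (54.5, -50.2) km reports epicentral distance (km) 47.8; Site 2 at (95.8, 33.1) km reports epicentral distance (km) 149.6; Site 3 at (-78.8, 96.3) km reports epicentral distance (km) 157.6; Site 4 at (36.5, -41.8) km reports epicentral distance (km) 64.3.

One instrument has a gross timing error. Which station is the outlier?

Solve using three stations at a time. Using Site 2, Site 3, Site 4 (subtract circle equations pairwise → linear system) gives (x, y) ≈ (-26.9, -52.5).
Distances from that point to each station vs reported:
  Site 1: calculated 81.4 vs reported 47.8 → residual 33.6 km
  Site 2: calculated 149.6 vs reported 149.6 → residual 0.0 km
  Site 3: calculated 157.6 vs reported 157.6 → residual 0.0 km
  Site 4: calculated 64.3 vs reported 64.3 → residual 0.0 km
Site 2, Site 3, Site 4 are mutually consistent (residuals ≈ 0); Site 1 is off by 33.6 km.

Site 1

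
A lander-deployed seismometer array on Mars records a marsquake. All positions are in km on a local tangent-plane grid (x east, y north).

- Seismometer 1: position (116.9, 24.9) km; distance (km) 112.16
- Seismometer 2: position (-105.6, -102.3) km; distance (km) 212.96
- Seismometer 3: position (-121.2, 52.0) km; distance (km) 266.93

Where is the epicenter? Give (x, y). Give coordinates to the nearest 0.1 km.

(106.8, -86.8)

Circle about each station: (x − 116.9)² + (y − 24.9)² = 112.16²; (x + 105.6)² + (y + 102.3)² = 212.96²; (x + 121.2)² + (y − 52.0)² = 266.93².
Subtracting pairs of circle equations eliminates x²+y² and gives linear equations (the radical axes):
-445.0 x − 254.4 y = -25441.07
-476.2 x + 54.2 y = -55563.94
Solving the 2×2 system: x ≈ 106.8, y ≈ -86.8 km.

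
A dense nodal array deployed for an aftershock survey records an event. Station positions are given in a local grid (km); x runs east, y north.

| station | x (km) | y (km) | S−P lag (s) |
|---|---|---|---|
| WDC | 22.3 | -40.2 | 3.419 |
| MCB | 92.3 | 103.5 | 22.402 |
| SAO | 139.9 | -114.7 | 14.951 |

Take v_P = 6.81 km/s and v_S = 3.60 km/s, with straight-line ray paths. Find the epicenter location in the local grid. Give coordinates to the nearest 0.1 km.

(40.0, -59.4)

Distance from S−P lag: d = Δt · v_P v_S / (v_P − v_S) = Δt · (6.81·3.60)/(6.81−3.60) ≈ 7.6374·Δt.
So d_WDC = 26.11, d_MCB = 171.09, d_SAO = 114.19 km.
Circle about each station: (x − 22.3)² + (y + 40.2)² = 26.11²; (x − 92.3)² + (y − 103.5)² = 171.09²; (x − 139.9)² + (y + 114.7)² = 114.19².
Subtracting pairs of circle equations eliminates x²+y² and gives linear equations (the radical axes):
140.0 x + 287.4 y = -11471.85
235.2 x − 149.0 y = 18257.15
Solving the 2×2 system: x ≈ 40.0, y ≈ -59.4 km.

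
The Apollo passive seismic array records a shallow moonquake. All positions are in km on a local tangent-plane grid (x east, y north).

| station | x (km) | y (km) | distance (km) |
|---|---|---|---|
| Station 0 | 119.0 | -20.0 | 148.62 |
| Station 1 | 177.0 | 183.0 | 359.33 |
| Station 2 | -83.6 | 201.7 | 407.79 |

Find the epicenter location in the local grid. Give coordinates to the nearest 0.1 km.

x ≈ 92.3 km, y ≈ -166.2 km

Circle about each station: (x − 119.0)² + (y + 20.0)² = 148.62²; (x − 177.0)² + (y − 183.0)² = 359.33²; (x + 83.6)² + (y − 201.7)² = 407.79².
Subtracting the Station 0 equation from the Station 1 and Station 2 equations removes the quadratic terms:
116.0 x + 406.0 y = -56773.14
-405.2 x + 443.4 y = -111093.93
Solving the 2×2 system: x ≈ 92.3, y ≈ -166.2 km.
Check against Station 0 (with the unrounded x, y): √((x − 119.0)²+(y + 20.0)²) = 148.62 ≈ 148.62 km. ✓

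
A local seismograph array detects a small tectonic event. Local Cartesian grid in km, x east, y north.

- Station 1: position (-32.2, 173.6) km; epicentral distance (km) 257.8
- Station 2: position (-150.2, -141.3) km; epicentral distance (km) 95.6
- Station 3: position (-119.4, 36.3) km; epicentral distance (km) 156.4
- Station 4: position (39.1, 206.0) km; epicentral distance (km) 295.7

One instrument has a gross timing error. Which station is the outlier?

Station 2

Solve using three stations at a time. Using Station 1, Station 3, Station 4 (subtract circle equations pairwise → linear system) gives (x, y) ≈ (-19.3, -83.9).
Distances from that point to each station vs reported:
  Station 1: calculated 257.8 vs reported 257.8 → residual 0.0 km
  Station 2: calculated 142.9 vs reported 95.6 → residual 47.3 km
  Station 3: calculated 156.4 vs reported 156.4 → residual 0.0 km
  Station 4: calculated 295.7 vs reported 295.7 → residual 0.0 km
Station 1, Station 3, Station 4 are mutually consistent (residuals ≈ 0); Station 2 is off by 47.3 km.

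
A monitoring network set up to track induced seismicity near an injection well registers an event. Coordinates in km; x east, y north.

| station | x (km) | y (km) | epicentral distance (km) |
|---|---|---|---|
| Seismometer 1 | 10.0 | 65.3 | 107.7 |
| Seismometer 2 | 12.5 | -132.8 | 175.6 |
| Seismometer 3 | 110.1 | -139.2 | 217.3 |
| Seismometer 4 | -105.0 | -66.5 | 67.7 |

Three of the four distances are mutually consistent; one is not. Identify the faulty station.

Seismometer 2

Solve using three stations at a time. Using Seismometer 1, Seismometer 3, Seismometer 4 (subtract circle equations pairwise → linear system) gives (x, y) ≈ (-65.6, -11.4).
Distances from that point to each station vs reported:
  Seismometer 1: calculated 107.7 vs reported 107.7 → residual 0.0 km
  Seismometer 2: calculated 144.4 vs reported 175.6 → residual 31.2 km
  Seismometer 3: calculated 217.3 vs reported 217.3 → residual 0.0 km
  Seismometer 4: calculated 67.7 vs reported 67.7 → residual 0.0 km
Seismometer 1, Seismometer 3, Seismometer 4 are mutually consistent (residuals ≈ 0); Seismometer 2 is off by 31.2 km.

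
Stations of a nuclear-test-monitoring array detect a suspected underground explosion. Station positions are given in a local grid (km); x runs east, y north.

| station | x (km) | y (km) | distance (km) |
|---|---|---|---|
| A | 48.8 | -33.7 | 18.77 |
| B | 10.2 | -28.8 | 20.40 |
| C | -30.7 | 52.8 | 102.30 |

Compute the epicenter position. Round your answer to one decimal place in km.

Circle about each station: (x − 48.8)² + (y + 33.7)² = 18.77²; (x − 10.2)² + (y + 28.8)² = 20.40²; (x + 30.7)² + (y − 52.8)² = 102.30².
Subtracting pairs of circle equations eliminates x²+y² and gives linear equations (the radical axes):
-77.2 x + 9.8 y = -2647.50
-159.0 x + 173.0 y = -9899.78
Solving the 2×2 system: x ≈ 30.6, y ≈ -29.1 km.

30.6 km east, -29.1 km north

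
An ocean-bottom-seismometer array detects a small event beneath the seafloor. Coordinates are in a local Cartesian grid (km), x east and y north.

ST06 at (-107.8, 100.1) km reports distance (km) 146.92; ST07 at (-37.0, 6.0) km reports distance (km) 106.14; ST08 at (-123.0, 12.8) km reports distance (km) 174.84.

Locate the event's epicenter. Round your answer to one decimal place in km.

Circle about each station: (x + 107.8)² + (y − 100.1)² = 146.92²; (x + 37.0)² + (y − 6.0)² = 106.14²; (x + 123.0)² + (y − 12.8)² = 174.84².
Subtracting the ST06 equation from the ST07 and ST08 equations removes the quadratic terms:
141.6 x − 188.2 y = -9916.06
-30.4 x − 174.6 y = -15331.55
Solving the 2×2 system: x ≈ 37.9, y ≈ 81.2 km.

x ≈ 37.9 km, y ≈ 81.2 km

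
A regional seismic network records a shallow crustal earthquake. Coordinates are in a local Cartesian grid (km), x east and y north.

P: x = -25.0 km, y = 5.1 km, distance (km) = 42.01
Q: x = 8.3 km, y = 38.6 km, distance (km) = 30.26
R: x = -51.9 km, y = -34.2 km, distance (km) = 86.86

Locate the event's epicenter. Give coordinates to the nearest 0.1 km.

Circle about each station: (x + 25.0)² + (y − 5.1)² = 42.01²; (x − 8.3)² + (y − 38.6)² = 30.26²; (x + 51.9)² + (y + 34.2)² = 86.86².
Subtracting the P equation from the Q and R equations removes the quadratic terms:
66.6 x + 67.0 y = 1757.01
-53.8 x − 78.6 y = -2567.58
Solving the 2×2 system: x ≈ -20.8, y ≈ 46.9 km.

-20.8 km east, 46.9 km north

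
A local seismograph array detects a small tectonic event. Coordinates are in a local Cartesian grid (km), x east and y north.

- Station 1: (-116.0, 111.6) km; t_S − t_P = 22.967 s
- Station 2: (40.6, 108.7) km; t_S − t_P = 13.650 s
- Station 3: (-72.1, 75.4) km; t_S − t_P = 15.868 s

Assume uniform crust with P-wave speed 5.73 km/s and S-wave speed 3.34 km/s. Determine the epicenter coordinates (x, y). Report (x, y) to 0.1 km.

30.1 km east, -0.1 km north

Distance from S−P lag: d = Δt · v_P v_S / (v_P − v_S) = Δt · (5.73·3.34)/(5.73−3.34) ≈ 8.0076·Δt.
So d_Station 1 = 183.91, d_Station 2 = 109.30, d_Station 3 = 127.06 km.
Circle about each station: (x + 116.0)² + (y − 111.6)² = 183.91²; (x − 40.6)² + (y − 108.7)² = 109.30²; (x + 72.1)² + (y − 75.4)² = 127.06².
Subtracting pairs of circle equations eliminates x²+y² and gives linear equations (the radical axes):
313.2 x − 5.8 y = 9429.89
87.8 x − 72.4 y = 2651.65
Solving the 2×2 system: x ≈ 30.1, y ≈ -0.1 km.
Check against Station 1 (with the unrounded x, y): √((x + 116.0)²+(y − 111.6)²) = 183.92 ≈ 183.91 km. ✓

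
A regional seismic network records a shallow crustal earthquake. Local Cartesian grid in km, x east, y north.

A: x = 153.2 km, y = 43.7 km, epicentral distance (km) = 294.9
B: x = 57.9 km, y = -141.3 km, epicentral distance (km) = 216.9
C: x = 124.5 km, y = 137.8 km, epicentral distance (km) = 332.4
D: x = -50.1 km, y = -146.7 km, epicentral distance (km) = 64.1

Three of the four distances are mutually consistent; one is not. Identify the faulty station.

B

Solve using three stations at a time. Using A, C, D (subtract circle equations pairwise → linear system) gives (x, y) ≈ (-100.1, -107.1).
Distances from that point to each station vs reported:
  A: calculated 294.8 vs reported 294.9 → residual 0.1 km
  B: calculated 161.7 vs reported 216.9 → residual 55.2 km
  C: calculated 332.3 vs reported 332.4 → residual 0.1 km
  D: calculated 63.8 vs reported 64.1 → residual 0.3 km
A, C, D are mutually consistent (residuals ≈ 0); B is off by 55.2 km.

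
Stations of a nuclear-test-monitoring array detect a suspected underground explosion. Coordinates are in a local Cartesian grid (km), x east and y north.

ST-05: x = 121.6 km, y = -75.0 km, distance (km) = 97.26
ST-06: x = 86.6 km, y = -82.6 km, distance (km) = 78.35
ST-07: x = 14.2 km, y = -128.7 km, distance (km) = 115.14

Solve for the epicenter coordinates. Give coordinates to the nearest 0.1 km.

43.3 km east, -17.3 km north

Circle about each station: (x − 121.6)² + (y + 75.0)² = 97.26²; (x − 86.6)² + (y + 82.6)² = 78.35²; (x − 14.2)² + (y + 128.7)² = 115.14².
Subtracting the ST-05 equation from the ST-06 and ST-07 equations removes the quadratic terms:
-70.0 x − 15.2 y = -2768.45
-214.8 x − 107.4 y = -7443.94
Solving the 2×2 system: x ≈ 43.3, y ≈ -17.3 km.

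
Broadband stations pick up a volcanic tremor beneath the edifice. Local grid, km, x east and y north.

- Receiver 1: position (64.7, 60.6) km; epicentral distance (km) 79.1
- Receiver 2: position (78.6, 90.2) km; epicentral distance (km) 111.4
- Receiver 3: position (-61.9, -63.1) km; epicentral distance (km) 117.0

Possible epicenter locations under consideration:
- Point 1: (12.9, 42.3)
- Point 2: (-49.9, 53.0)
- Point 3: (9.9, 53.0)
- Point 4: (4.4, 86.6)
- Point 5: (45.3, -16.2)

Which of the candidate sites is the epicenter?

For each candidate, compare |candidate − station| to the reported distance:
Point 1: residuals Receiver 1 24.2, Receiver 2 30.1, Receiver 3 12.2 → max 30.1 km
Point 2: residuals Receiver 1 35.8, Receiver 2 22.4, Receiver 3 0.3 → max 35.8 km
Point 3: residuals Receiver 1 23.8, Receiver 2 33.3, Receiver 3 19.5 → max 33.3 km
Point 4: residuals Receiver 1 13.4, Receiver 2 37.1, Receiver 3 46.7 → max 46.7 km
Point 5: residuals Receiver 1 0.1, Receiver 2 0.1, Receiver 3 0.0 → max 0.1 km
Only Point 5 has all residuals ≈ 0.

Point 5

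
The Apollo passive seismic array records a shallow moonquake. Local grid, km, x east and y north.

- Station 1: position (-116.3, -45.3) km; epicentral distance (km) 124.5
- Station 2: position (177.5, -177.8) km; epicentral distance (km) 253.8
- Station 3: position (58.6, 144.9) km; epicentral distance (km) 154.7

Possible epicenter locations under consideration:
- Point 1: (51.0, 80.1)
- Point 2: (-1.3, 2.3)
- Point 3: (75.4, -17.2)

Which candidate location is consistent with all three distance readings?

Point 2

For each candidate, compare |candidate − station| to the reported distance:
Point 1: residuals Station 1 84.6, Station 2 33.5, Station 3 89.5 → max 89.5 km
Point 2: residuals Station 1 0.0, Station 2 0.0, Station 3 0.0 → max 0.0 km
Point 3: residuals Station 1 69.2, Station 2 63.5, Station 3 8.3 → max 69.2 km
Only Point 2 has all residuals ≈ 0.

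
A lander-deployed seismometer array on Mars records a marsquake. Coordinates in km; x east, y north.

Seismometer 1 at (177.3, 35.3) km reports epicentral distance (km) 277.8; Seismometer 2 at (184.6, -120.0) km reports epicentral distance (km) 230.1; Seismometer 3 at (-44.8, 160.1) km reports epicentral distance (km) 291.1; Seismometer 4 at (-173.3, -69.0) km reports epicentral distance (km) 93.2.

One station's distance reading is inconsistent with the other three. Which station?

Solve using three stations at a time. Using Seismometer 1, Seismometer 2, Seismometer 3 (subtract circle equations pairwise → linear system) gives (x, y) ≈ (-45.2, -131.0).
Distances from that point to each station vs reported:
  Seismometer 1: calculated 277.8 vs reported 277.8 → residual 0.0 km
  Seismometer 2: calculated 230.1 vs reported 230.1 → residual 0.0 km
  Seismometer 3: calculated 291.1 vs reported 291.1 → residual 0.0 km
  Seismometer 4: calculated 142.3 vs reported 93.2 → residual 49.1 km
Seismometer 1, Seismometer 2, Seismometer 3 are mutually consistent (residuals ≈ 0); Seismometer 4 is off by 49.1 km.

Seismometer 4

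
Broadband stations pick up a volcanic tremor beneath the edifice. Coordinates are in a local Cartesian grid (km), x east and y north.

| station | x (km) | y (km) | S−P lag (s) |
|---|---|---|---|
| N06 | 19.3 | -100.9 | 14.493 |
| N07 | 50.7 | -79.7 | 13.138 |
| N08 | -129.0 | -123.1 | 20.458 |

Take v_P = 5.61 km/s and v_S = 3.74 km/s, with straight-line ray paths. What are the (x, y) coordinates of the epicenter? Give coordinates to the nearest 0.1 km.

7.7 km east, 61.3 km north

Distance from S−P lag: d = Δt · v_P v_S / (v_P − v_S) = Δt · (5.61·3.74)/(5.61−3.74) ≈ 11.2200·Δt.
So d_N06 = 162.61, d_N07 = 147.41, d_N08 = 229.54 km.
Circle about each station: (x − 19.3)² + (y + 100.9)² = 162.61²; (x − 50.7)² + (y + 79.7)² = 147.41²; (x + 129.0)² + (y + 123.1)² = 229.54².
Subtracting pairs of circle equations eliminates x²+y² and gives linear equations (the radical axes):
62.8 x + 42.4 y = 3081.58
-296.6 x − 44.4 y = -5005.29
Solving the 2×2 system: x ≈ 7.7, y ≈ 61.3 km.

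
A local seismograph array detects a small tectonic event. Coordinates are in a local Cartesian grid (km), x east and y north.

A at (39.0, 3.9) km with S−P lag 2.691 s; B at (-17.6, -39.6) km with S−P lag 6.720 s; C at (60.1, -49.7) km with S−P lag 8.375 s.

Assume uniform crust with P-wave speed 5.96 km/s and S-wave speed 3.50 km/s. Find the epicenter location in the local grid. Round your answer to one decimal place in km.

(16.3, 6.2)

Distance from S−P lag: d = Δt · v_P v_S / (v_P − v_S) = Δt · (5.96·3.50)/(5.96−3.50) ≈ 8.4797·Δt.
So d_A = 22.82, d_B = 56.98, d_C = 71.02 km.
Circle about each station: (x − 39.0)² + (y − 3.9)² = 22.82²; (x + 17.6)² + (y + 39.6)² = 56.98²; (x − 60.1)² + (y + 49.7)² = 71.02².
Subtracting pairs of circle equations eliminates x²+y² and gives linear equations (the radical axes):
-113.2 x − 87.0 y = -2384.26
42.2 x − 107.2 y = 22.80
Solving the 2×2 system: x ≈ 16.3, y ≈ 6.2 km.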